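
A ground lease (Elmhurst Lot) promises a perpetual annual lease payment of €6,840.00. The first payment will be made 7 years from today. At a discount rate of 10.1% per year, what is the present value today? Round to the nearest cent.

€38019.89

Value at end of year 6: C / r = €6,840.00 / 0.101 = €67,722.7723
Discount to today: PV = €67,722.7723 / (1 + 0.101)^6 = €67,722.7723 / 1.781246 = €38,019.89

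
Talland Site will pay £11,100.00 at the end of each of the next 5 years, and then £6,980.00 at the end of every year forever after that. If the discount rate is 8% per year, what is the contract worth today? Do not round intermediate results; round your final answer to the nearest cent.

PV of 5-year annuity: £11,100.00 × [1 − (1+0.08)^−5] / 0.08 = 44319.08141
Perpetuity value at year 5: £6,980.00 / 0.08 = 87250.00000
PV of perpetuity: 87250.00000 / (1+0.08)^5 = 59380.88394
Total PV = 44319.08141 + 59380.88394 = 103699.96535

£103699.97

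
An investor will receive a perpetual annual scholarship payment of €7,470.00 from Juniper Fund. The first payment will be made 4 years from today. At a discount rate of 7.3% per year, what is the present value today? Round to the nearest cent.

€82832.08

Value at end of year 3: C / r = €7,470.00 / 0.073 = €102,328.7671
Discount to today: PV = €102,328.7671 / (1 + 0.073)^3 = €102,328.7671 / 1.235376 = €82,832.08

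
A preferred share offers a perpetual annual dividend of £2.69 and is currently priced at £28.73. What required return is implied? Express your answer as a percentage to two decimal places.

P = C/r ⇒ r = C/P = £2.69/£28.73 = 0.093630

9.36%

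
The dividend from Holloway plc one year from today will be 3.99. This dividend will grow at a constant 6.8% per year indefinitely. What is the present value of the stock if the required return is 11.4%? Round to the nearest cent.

Growing perpetuity: P = D₁ / (r − g) = 3.9900 / (0.114 − 0.068) = 86.74

86.74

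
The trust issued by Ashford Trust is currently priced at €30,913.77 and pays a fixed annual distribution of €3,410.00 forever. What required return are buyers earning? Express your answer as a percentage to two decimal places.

P = C/r ⇒ r = C/P = €3,410.00/€30,913.77 = 0.110307

11.03%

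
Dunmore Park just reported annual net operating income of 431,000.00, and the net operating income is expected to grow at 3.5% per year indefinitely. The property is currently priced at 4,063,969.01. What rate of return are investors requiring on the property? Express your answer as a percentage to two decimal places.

D₁ = 431,000.00 × 1.035 = 446,085.0000
P = D₁/(r − g) ⇒ r = D₁/P + g = 446,085.0000/4,063,969.01 + 0.035 = 0.109766 + 0.035 = 0.144766

14.48%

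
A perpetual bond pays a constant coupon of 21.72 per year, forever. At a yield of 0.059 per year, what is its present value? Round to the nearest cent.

368.14

Level perpetuity: PV = C / r = 21.72 / 0.059 = 368.14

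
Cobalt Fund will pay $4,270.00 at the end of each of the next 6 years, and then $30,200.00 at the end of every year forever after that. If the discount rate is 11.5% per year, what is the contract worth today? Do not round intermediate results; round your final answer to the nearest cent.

$154472.97

PV of 6-year annuity: $4,270.00 × [1 − (1+0.115)^−6] / 0.115 = 17807.15552
Perpetuity value at year 6: $30,200.00 / 0.115 = 262608.69565
PV of perpetuity: 262608.69565 / (1+0.115)^6 = 136665.81585
Total PV = 17807.15552 + 136665.81585 = 154472.97137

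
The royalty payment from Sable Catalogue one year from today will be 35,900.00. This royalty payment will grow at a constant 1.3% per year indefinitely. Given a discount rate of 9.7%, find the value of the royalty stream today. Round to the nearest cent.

Growing perpetuity: P = D₁ / (r − g) = 35,900.0000 / (0.097 − 0.013) = 427,380.95

427380.95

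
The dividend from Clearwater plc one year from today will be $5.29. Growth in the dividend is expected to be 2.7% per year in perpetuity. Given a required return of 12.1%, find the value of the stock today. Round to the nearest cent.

$56.28

Growing perpetuity: P = D₁ / (r − g) = $5.2900 / (0.121 − 0.027) = $56.28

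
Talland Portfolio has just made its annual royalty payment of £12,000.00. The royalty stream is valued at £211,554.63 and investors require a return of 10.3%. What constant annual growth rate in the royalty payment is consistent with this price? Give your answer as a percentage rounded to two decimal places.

P = D₀(1+g)/(r−g) ⇒ P(r−g) = D₀(1+g) ⇒ g(P+D₀) = P·r − D₀
g = (P·r − D₀)/(P + D₀) = (£211,554.63×0.103 − £12,000.00) / (£211,554.63 + £12,000.00) = 0.043793

4.38%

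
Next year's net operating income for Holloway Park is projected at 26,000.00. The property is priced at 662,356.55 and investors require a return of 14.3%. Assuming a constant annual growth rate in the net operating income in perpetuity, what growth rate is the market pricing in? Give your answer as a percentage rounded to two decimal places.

P = D₁/(r−g) ⇒ g = r − D₁/P = 0.143 − 26,000.00/662,356.55 = 0.103746

10.37%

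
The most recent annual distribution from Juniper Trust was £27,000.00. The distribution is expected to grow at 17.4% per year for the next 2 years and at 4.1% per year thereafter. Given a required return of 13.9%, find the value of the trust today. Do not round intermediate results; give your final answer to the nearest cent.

D_1 = 31698.00000
D_2 = 37213.45200
Terminal value at year 2: TV = D_2×(1+g_2)/(r−g_2) = 38739.20353/0.098 = 395297.99522
P_0 = D_1/(1+r)^1 + D_2/(1+r)^2 + TV/(1+r)^2
    = 27829.67515 + 28684.84515 + 304703.30414 = 361217.82444

£361217.82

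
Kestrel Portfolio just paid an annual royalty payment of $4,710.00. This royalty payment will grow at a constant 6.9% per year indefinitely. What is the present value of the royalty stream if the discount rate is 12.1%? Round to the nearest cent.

D₁ = D₀ × (1 + g) = $4,710.00 × 1.069 = $5,034.9900
Growing perpetuity: P = D₁ / (r − g) = $5,034.9900 / (0.121 − 0.069) = $96,826.73

$96826.73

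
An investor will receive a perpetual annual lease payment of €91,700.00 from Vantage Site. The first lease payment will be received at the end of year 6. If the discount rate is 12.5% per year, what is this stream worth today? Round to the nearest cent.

Value at end of year 5: C / r = €91,700.00 / 0.125 = €733,600.0000
Discount to today: PV = €733,600.0000 / (1 + 0.125)^5 = €733,600.0000 / 1.802032 = €407,095.88

€407095.88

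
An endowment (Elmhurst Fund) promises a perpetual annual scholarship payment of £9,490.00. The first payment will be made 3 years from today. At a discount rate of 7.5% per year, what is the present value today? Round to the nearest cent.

Value at end of year 2: C / r = £9,490.00 / 0.075 = £126,533.3333
Discount to today: PV = £126,533.3333 / (1 + 0.075)^2 = £126,533.3333 / 1.155625 = £109,493.42

£109493.42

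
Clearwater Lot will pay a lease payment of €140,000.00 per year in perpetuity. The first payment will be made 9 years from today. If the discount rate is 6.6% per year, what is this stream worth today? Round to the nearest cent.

€1272115.26

Value at end of year 8: C / r = €140,000.00 / 0.066 = €2,121,212.1212
Discount to today: PV = €2,121,212.1212 / (1 + 0.066)^8 = €2,121,212.1212 / 1.667468 = €1,272,115.26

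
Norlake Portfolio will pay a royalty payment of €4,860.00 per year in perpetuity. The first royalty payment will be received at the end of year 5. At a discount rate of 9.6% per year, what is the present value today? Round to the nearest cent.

Value at end of year 4: C / r = €4,860.00 / 0.096 = €50,625.0000
Discount to today: PV = €50,625.0000 / (1 + 0.096)^4 = €50,625.0000 / 1.442920 = €35,085.11

€35085.11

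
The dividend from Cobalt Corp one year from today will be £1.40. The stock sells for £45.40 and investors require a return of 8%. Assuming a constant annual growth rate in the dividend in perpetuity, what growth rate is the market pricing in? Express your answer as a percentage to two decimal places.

4.92%

P = D₁/(r−g) ⇒ g = r − D₁/P = 0.08 − £1.40/£45.40 = 0.049163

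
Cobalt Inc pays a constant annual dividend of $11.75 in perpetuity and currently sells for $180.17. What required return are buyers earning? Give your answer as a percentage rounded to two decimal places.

P = C/r ⇒ r = C/P = $11.75/$180.17 = 0.065216

6.52%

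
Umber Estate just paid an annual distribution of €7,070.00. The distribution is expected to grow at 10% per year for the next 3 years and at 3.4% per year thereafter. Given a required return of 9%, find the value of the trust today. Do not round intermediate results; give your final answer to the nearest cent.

€155770.04

D_1 = 7777.00000
D_2 = 8554.70000
D_3 = 9410.17000
Terminal value at year 3: TV = D_3×(1+g_2)/(r−g_2) = 9730.11578/0.056 = 173752.06750
P_0 = D_1/(1+r)^1 + D_2/(1+r)^2 + D_3/(1+r)^3 + TV/(1+r)^3
    = 7134.86239 + 7200.31984 + 7266.37782 + 134168.47615 = 155770.03619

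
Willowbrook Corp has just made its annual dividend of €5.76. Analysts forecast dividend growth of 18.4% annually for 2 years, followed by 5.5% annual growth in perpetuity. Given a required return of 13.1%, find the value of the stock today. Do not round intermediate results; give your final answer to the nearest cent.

€99.97

D_1 = 6.81984
D_2 = 8.07469
Terminal value at year 2: TV = D_2×(1+g_2)/(r−g_2) = 8.51880/0.076 = 112.08945
P_0 = D_1/(1+r)^1 + D_2/(1+r)^2 + TV/(1+r)^2
    = 6.02992 + 6.31249 + 87.62732 = 99.96973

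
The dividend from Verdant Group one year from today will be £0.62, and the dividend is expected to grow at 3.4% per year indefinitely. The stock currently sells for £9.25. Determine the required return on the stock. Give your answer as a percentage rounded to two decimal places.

10.10%

P = D₁/(r − g) ⇒ r = D₁/P + g = £0.6200/£9.25 + 0.034 = 0.067027 + 0.034 = 0.101027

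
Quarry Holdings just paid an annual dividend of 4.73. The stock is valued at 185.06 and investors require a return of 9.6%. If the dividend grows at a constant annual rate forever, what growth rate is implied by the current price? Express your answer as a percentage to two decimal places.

P = D₀(1+g)/(r−g) ⇒ P(r−g) = D₀(1+g) ⇒ g(P+D₀) = P·r − D₀
g = (P·r − D₀)/(P + D₀) = (185.06×0.096 − 4.73) / (185.06 + 4.73) = 0.068685

6.87%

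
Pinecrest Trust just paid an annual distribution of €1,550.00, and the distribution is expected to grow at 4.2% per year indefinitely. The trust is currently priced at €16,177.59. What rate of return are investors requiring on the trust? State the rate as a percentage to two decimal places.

14.18%

D₁ = €1,550.00 × 1.042 = €1,615.1000
P = D₁/(r − g) ⇒ r = D₁/P + g = €1,615.1000/€16,177.59 + 0.042 = 0.099836 + 0.042 = 0.141836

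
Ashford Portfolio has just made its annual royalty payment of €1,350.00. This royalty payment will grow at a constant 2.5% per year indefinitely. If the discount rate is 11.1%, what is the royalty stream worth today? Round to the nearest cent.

D₁ = D₀ × (1 + g) = €1,350.00 × 1.025 = €1,383.7500
Growing perpetuity: P = D₁ / (r − g) = €1,383.7500 / (0.111 − 0.025) = €16,090.12

€16090.12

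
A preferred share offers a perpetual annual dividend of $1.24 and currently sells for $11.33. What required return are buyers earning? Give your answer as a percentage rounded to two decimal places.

P = C/r ⇒ r = C/P = $1.24/$11.33 = 0.109444

10.94%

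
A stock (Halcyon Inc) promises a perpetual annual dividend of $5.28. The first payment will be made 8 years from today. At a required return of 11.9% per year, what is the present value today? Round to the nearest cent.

Value at end of year 7: C / r = $5.28 / 0.119 = $44.3697
Discount to today: PV = $44.3697 / (1 + 0.119)^7 = $44.3697 / 2.196902 = $20.20

$20.20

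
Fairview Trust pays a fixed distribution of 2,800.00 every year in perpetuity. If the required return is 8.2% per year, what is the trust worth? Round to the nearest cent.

34146.34

Level perpetuity: PV = C / r = 2,800.00 / 0.082 = 34,146.34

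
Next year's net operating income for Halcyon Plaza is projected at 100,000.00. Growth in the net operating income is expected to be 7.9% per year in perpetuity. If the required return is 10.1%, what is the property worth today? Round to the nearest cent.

4545454.55

Growing perpetuity: P = D₁ / (r − g) = 100,000.0000 / (0.101 − 0.079) = 4,545,454.55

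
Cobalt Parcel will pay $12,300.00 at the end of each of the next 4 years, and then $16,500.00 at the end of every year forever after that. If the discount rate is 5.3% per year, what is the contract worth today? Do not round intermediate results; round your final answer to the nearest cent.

PV of 4-year annuity: $12,300.00 × [1 − (1+0.053)^−4] / 0.053 = 43312.95582
Perpetuity value at year 4: $16,500.00 / 0.053 = 311320.75472
PV of perpetuity: 311320.75472 / (1+0.053)^4 = 253218.00910
Total PV = 43312.95582 + 253218.00910 = 296530.96492

$296530.96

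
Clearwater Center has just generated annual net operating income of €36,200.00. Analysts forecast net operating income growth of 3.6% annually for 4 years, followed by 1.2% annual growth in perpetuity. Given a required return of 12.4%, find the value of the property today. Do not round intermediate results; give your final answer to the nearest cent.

D_1 = 37503.20000
D_2 = 38853.31520
D_3 = 40252.03455
D_4 = 41701.10779
Terminal value at year 4: TV = D_4×(1+g_2)/(r−g_2) = 42201.52108/0.112 = 376799.29540
P_0 = D_1/(1+r)^1 + D_2/(1+r)^2 + D_3/(1+r)^3 + D_4/(1+r)^4 + TV/(1+r)^4
    = 33365.83630 + 30753.56442 + 28345.81204 + 26126.56697 + 236072.19443 = 354663.97416

€354663.97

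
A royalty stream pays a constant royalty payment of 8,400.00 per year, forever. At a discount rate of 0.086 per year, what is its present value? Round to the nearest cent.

97674.42

Level perpetuity: PV = C / r = 8,400.00 / 0.086 = 97,674.42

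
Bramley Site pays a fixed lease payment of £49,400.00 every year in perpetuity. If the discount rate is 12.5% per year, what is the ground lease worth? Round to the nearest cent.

£395200.00

Level perpetuity: PV = C / r = £49,400.00 / 0.125 = £395,200.00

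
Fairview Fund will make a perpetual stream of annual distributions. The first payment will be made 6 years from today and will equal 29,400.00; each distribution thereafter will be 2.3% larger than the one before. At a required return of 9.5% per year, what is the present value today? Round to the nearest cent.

Value at end of year 5: C₁ / (r − g) = 29,400.00 / (0.095 − 0.023) = 408,333.3333
Discount to today: PV = 408,333.3333 / (1 + 0.095)^5 = 408,333.3333 / 1.574239 = 259,384.63

259384.63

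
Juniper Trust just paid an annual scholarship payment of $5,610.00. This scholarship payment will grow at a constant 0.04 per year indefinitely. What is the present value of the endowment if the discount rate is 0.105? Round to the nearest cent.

$89760.00

D₁ = D₀ × (1 + g) = $5,610.00 × 1.04 = $5,834.4000
Growing perpetuity: P = D₁ / (r − g) = $5,834.4000 / (0.105 − 0.04) = $89,760.00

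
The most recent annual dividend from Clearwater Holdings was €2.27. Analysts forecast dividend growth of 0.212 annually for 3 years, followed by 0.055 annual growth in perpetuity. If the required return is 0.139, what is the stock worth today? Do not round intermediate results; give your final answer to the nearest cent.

D_1 = 2.75124
D_2 = 3.33450
D_3 = 4.04142
Terminal value at year 3: TV = D_3×(1+g_2)/(r−g_2) = 4.26370/0.084 = 50.75828
P_0 = D_1/(1+r)^1 + D_2/(1+r)^2 + D_3/(1+r)^3 + TV/(1+r)^3
    = 2.41549 + 2.57030 + 2.73503 + 34.35071 = 42.07153

€42.07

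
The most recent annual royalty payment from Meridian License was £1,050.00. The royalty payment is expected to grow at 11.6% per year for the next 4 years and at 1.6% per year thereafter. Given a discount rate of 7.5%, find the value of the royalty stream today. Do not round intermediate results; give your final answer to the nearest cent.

D_1 = 1171.80000
D_2 = 1307.72880
D_3 = 1459.42534
D_4 = 1628.71868
Terminal value at year 4: TV = D_4×(1+g_2)/(r−g_2) = 1654.77818/0.059 = 28047.08778
P_0 = D_1/(1+r)^1 + D_2/(1+r)^2 + D_3/(1+r)^3 + D_4/(1+r)^4 + TV/(1+r)^4
    = 1090.04651 + 1131.62038 + 1174.77985 + 1219.58541 + 21001.67419 = 25617.70635

£25617.71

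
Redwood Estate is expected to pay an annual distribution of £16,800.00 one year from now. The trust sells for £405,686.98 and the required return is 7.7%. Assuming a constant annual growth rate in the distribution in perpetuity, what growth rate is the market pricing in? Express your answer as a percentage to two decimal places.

3.56%

P = D₁/(r−g) ⇒ g = r − D₁/P = 0.077 − £16,800.00/£405,686.98 = 0.035589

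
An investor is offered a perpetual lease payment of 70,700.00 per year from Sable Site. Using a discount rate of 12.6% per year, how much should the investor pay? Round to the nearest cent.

Level perpetuity: PV = C / r = 70,700.00 / 0.126 = 561,111.11

561111.11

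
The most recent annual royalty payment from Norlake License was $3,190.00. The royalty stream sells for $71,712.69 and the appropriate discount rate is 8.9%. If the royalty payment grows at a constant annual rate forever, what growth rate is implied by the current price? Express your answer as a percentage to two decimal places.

P = D₀(1+g)/(r−g) ⇒ P(r−g) = D₀(1+g) ⇒ g(P+D₀) = P·r − D₀
g = (P·r − D₀)/(P + D₀) = ($71,712.69×0.089 − $3,190.00) / ($71,712.69 + $3,190.00) = 0.042621

4.26%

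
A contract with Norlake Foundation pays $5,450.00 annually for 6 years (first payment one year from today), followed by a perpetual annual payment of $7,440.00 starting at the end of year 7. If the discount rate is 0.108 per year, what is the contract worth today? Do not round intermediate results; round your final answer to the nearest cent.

$60421.39

PV of 6-year annuity: $5,450.00 × [1 − (1+0.108)^−6] / 0.108 = 23189.88309
Perpetuity value at year 6: $7,440.00 / 0.108 = 68888.88889
PV of perpetuity: 68888.88889 / (1+0.108)^6 = 37231.50721
Total PV = 23189.88309 + 37231.50721 = 60421.39029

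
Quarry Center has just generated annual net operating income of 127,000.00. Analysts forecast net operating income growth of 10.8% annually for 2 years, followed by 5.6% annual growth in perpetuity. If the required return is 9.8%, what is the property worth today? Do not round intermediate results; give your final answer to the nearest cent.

D_1 = 140716.00000
D_2 = 155913.32800
Terminal value at year 2: TV = D_2×(1+g_2)/(r−g_2) = 164644.47437/0.042 = 3920106.53257
P_0 = D_1/(1+r)^1 + D_2/(1+r)^2 + TV/(1+r)^2
    = 128156.64845 + 129323.83104 + 3251570.60907 = 3509051.08856

3509051.09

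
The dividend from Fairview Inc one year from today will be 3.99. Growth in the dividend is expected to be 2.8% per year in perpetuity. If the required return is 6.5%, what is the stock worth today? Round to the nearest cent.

107.84

Growing perpetuity: P = D₁ / (r − g) = 3.9900 / (0.065 − 0.028) = 107.84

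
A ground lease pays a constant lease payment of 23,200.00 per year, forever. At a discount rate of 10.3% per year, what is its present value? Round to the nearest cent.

225242.72

Level perpetuity: PV = C / r = 23,200.00 / 0.103 = 225,242.72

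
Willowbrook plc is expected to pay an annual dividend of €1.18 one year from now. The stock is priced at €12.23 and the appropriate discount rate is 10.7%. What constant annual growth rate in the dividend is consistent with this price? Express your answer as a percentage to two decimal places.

1.05%

P = D₁/(r−g) ⇒ g = r − D₁/P = 0.107 − €1.18/€12.23 = 0.010516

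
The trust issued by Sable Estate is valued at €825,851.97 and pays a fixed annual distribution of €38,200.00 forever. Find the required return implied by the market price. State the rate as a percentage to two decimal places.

P = C/r ⇒ r = C/P = €38,200.00/€825,851.97 = 0.046255

4.63%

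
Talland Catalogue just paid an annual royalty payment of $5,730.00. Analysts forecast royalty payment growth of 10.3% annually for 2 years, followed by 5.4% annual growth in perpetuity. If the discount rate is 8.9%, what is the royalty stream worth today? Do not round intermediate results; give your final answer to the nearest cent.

$188701.99

D_1 = 6320.19000
D_2 = 6971.16957
Terminal value at year 2: TV = D_2×(1+g_2)/(r−g_2) = 7347.61273/0.035 = 209931.79219
P_0 = D_1/(1+r)^1 + D_2/(1+r)^2 + TV/(1+r)^2
    = 5803.66391 + 5878.27483 + 177020.04787 = 188701.98662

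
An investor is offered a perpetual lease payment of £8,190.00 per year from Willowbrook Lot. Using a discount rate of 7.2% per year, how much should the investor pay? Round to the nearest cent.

Level perpetuity: PV = C / r = £8,190.00 / 0.072 = £113,750.00

£113750.00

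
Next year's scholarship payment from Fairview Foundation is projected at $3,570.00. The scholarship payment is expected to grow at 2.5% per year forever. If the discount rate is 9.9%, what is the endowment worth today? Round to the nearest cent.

$48243.24

Growing perpetuity: P = D₁ / (r − g) = $3,570.0000 / (0.099 − 0.025) = $48,243.24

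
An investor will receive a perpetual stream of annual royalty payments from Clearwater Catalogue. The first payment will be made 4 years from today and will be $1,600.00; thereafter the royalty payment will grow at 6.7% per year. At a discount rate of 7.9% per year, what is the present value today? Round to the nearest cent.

Value at end of year 3: C₁ / (r − g) = $1,600.00 / (0.079 − 0.067) = $133,333.3333
Discount to today: PV = $133,333.3333 / (1 + 0.079)^3 = $133,333.3333 / 1.256216 = $106,138.86

$106138.86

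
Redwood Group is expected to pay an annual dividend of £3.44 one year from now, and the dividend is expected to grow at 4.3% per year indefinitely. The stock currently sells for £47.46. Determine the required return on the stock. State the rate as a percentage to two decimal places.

P = D₁/(r − g) ⇒ r = D₁/P + g = £3.4400/£47.46 + 0.043 = 0.072482 + 0.043 = 0.115482

11.55%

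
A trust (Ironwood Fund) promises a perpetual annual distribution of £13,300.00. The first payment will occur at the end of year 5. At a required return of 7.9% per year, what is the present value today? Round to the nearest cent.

£124204.91

Value at end of year 4: C / r = £13,300.00 / 0.079 = £168,354.4304
Discount to today: PV = £168,354.4304 / (1 + 0.079)^4 = £168,354.4304 / 1.355457 = £124,204.91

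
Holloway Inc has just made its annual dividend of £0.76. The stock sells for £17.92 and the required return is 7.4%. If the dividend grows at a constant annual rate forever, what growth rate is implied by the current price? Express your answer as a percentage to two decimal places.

P = D₀(1+g)/(r−g) ⇒ P(r−g) = D₀(1+g) ⇒ g(P+D₀) = P·r − D₀
g = (P·r − D₀)/(P + D₀) = (£17.92×0.074 − £0.76) / (£17.92 + £0.76) = 0.030304

3.03%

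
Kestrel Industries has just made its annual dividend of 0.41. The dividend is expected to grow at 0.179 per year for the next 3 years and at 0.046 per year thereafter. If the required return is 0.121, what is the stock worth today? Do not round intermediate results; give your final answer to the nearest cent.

D_1 = 0.48339
D_2 = 0.56992
D_3 = 0.67193
Terminal value at year 3: TV = D_3×(1+g_2)/(r−g_2) = 0.70284/0.075 = 9.37121
P_0 = D_1/(1+r)^1 + D_2/(1+r)^2 + D_3/(1+r)^3 + TV/(1+r)^3
    = 0.43121 + 0.45352 + 0.47699 + 6.65241 = 8.01413

8.01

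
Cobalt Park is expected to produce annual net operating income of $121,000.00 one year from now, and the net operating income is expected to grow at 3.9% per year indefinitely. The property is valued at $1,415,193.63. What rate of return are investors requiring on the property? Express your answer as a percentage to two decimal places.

12.45%

P = D₁/(r − g) ⇒ r = D₁/P + g = $121,000.0000/$1,415,193.63 + 0.039 = 0.085501 + 0.039 = 0.124501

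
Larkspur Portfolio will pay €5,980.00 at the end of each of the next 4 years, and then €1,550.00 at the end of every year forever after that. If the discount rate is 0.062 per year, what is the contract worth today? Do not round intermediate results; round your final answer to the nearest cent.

PV of 4-year annuity: €5,980.00 × [1 − (1+0.062)^−4] / 0.062 = 20626.78601
Perpetuity value at year 4: €1,550.00 / 0.062 = 25000.00000
PV of perpetuity: 25000.00000 / (1+0.062)^4 = 19653.59226
Total PV = 20626.78601 + 19653.59226 = 40280.37826

€40280.38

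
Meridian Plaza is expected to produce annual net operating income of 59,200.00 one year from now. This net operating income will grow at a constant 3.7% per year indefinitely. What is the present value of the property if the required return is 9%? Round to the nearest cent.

1116981.13

Growing perpetuity: P = D₁ / (r − g) = 59,200.0000 / (0.09 − 0.037) = 1,116,981.13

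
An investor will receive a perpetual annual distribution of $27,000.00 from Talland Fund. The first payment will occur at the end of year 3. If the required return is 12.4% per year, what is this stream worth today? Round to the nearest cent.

Value at end of year 2: C / r = $27,000.00 / 0.124 = $217,741.9355
Discount to today: PV = $217,741.9355 / (1 + 0.124)^2 = $217,741.9355 / 1.263376 = $172,349.27

$172349.27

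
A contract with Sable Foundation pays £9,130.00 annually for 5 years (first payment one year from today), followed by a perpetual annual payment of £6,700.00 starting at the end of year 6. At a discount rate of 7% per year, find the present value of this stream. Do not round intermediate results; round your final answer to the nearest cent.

£105677.77

PV of 5-year annuity: £9,130.00 × [1 − (1+0.07)^−5] / 0.07 = 37434.80259
Perpetuity value at year 5: £6,700.00 / 0.07 = 95714.28571
PV of perpetuity: 95714.28571 / (1+0.07)^5 = 68242.96289
Total PV = 37434.80259 + 68242.96289 = 105677.76548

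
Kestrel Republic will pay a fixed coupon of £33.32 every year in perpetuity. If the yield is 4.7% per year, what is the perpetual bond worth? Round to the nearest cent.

£708.94

Level perpetuity: PV = C / r = £33.32 / 0.047 = £708.94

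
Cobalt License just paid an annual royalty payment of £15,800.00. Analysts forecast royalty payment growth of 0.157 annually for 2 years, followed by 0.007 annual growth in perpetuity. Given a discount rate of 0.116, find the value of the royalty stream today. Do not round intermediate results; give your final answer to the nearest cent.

D_1 = 18280.60000
D_2 = 21150.65420
Terminal value at year 2: TV = D_2×(1+g_2)/(r−g_2) = 21298.70878/0.109 = 195400.99798
P_0 = D_1/(1+r)^1 + D_2/(1+r)^2 + TV/(1+r)^2
    = 16380.46595 + 16982.25726 + 156891.12901 = 190253.85222

£190253.85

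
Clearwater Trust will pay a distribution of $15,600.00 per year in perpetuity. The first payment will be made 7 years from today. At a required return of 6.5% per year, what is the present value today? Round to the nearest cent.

$164480.19

Value at end of year 6: C / r = $15,600.00 / 0.065 = $240,000.0000
Discount to today: PV = $240,000.0000 / (1 + 0.065)^6 = $240,000.0000 / 1.459142 = $164,480.19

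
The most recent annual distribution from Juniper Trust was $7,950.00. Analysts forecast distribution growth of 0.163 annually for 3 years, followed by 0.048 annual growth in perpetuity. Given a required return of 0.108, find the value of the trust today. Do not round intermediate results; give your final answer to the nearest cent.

$186879.17

D_1 = 9245.85000
D_2 = 10752.92355
D_3 = 12505.65009
Terminal value at year 3: TV = D_3×(1+g_2)/(r−g_2) = 13105.92129/0.06 = 218432.02155
P_0 = D_1/(1+r)^1 + D_2/(1+r)^2 + D_3/(1+r)^3 + TV/(1+r)^3
    = 8344.62996 + 8758.84896 + 9193.62937 + 160582.05964 = 186879.16794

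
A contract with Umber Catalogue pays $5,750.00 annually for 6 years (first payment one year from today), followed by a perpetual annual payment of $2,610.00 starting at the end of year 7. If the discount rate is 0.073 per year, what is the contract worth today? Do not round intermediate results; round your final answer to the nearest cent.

PV of 6-year annuity: $5,750.00 × [1 − (1+0.073)^−6] / 0.073 = 27155.60291
Perpetuity value at year 6: $2,610.00 / 0.073 = 35753.42466
PV of perpetuity: 35753.42466 / (1+0.073)^6 = 23427.14229
Total PV = 27155.60291 + 23427.14229 = 50582.74520

$50582.75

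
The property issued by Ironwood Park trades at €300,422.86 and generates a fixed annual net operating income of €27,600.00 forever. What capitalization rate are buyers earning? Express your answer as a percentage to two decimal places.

9.19%

P = C/r ⇒ r = C/P = €27,600.00/€300,422.86 = 0.091871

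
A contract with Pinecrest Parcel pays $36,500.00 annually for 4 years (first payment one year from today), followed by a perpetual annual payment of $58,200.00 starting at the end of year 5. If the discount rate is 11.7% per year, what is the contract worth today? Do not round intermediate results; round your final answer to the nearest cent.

PV of 4-year annuity: $36,500.00 × [1 − (1+0.117)^−4] / 0.117 = 111567.38405
Perpetuity value at year 4: $58,200.00 / 0.117 = 497435.89744
PV of perpetuity: 497435.89744 / (1+0.117)^4 = 319539.41108
Total PV = 111567.38405 + 319539.41108 = 431106.79513

$431106.80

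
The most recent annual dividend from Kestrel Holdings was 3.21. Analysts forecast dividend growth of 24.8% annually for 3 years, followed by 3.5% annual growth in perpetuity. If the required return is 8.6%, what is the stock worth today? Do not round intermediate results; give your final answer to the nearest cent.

111.66

D_1 = 4.00608
D_2 = 4.99959
D_3 = 6.23949
Terminal value at year 3: TV = D_3×(1+g_2)/(r−g_2) = 6.45787/0.051 = 126.62486
P_0 = D_1/(1+r)^1 + D_2/(1+r)^2 + D_3/(1+r)^3 + TV/(1+r)^3
    = 3.68884 + 4.23911 + 4.87146 + 98.86202 = 111.66143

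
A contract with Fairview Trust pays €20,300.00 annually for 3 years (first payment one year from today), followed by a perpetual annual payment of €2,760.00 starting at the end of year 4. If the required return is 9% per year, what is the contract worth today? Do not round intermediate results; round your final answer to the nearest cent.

€75065.58

PV of 3-year annuity: €20,300.00 × [1 − (1+0.09)^−3] / 0.09 = 51385.28172
Perpetuity value at year 3: €2,760.00 / 0.09 = 30666.66667
PV of perpetuity: 30666.66667 / (1+0.09)^3 = 23680.29339
Total PV = 51385.28172 + 23680.29339 = 75065.57511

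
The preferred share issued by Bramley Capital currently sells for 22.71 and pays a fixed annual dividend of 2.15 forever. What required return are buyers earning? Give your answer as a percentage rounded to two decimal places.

9.47%

P = C/r ⇒ r = C/P = 2.15/22.71 = 0.094672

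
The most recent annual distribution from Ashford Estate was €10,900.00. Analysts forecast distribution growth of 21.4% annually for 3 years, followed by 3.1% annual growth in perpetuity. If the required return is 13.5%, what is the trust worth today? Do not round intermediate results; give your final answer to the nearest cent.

D_1 = 13232.60000
D_2 = 16064.37640
D_3 = 19502.15295
Terminal value at year 3: TV = D_3×(1+g_2)/(r−g_2) = 20106.71969/0.104 = 193333.84318
P_0 = D_1/(1+r)^1 + D_2/(1+r)^2 + D_3/(1+r)^3 + TV/(1+r)^3
    = 11658.67841 + 12470.16352 + 13338.13085 + 132227.04716 = 169694.01994

€169694.02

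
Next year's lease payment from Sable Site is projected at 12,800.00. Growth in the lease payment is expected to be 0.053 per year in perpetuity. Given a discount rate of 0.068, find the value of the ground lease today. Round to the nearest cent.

Growing perpetuity: P = D₁ / (r − g) = 12,800.0000 / (0.068 − 0.053) = 853,333.33

853333.33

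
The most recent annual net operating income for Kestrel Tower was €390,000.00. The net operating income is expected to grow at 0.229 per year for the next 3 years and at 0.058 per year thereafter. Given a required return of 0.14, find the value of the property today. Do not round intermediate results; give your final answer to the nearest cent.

D_1 = 479310.00000
D_2 = 589071.99000
D_3 = 723969.47571
Terminal value at year 3: TV = D_3×(1+g_2)/(r−g_2) = 765959.70530/0.082 = 9340972.01587
P_0 = D_1/(1+r)^1 + D_2/(1+r)^2 + D_3/(1+r)^3 + TV/(1+r)^3
    = 420447.36842 + 453271.76824 + 488658.77470 + 6304890.04435 = 7667267.95571

€7667267.96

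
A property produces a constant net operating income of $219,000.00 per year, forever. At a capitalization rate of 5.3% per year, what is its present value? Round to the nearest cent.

Level perpetuity: PV = C / r = $219,000.00 / 0.053 = $4,132,075.47

$4132075.47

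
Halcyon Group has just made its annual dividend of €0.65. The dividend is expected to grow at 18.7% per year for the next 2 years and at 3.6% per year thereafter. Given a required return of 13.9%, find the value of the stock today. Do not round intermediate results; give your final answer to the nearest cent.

€8.48

D_1 = 0.77155
D_2 = 0.91583
Terminal value at year 2: TV = D_2×(1+g_2)/(r−g_2) = 0.94880/0.103 = 9.21165
P_0 = D_1/(1+r)^1 + D_2/(1+r)^2 + TV/(1+r)^2
    = 0.67739 + 0.70594 + 7.10052 = 8.48385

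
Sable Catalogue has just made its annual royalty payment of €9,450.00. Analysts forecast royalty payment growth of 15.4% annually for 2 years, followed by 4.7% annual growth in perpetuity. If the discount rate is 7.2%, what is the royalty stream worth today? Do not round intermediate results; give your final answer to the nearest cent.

€479751.82

D_1 = 10905.30000
D_2 = 12584.71620
Terminal value at year 2: TV = D_2×(1+g_2)/(r−g_2) = 13176.19786/0.025 = 527047.91446
P_0 = D_1/(1+r)^1 + D_2/(1+r)^2 + TV/(1+r)^2
    = 10172.85448 + 10951.00193 + 458627.96076 = 479751.81716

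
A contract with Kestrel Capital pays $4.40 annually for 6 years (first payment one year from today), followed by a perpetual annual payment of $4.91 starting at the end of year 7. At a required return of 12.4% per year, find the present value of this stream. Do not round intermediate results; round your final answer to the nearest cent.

PV of 6-year annuity: $4.40 × [1 − (1+0.124)^−6] / 0.124 = 17.88709
Perpetuity value at year 6: $4.91 / 0.124 = 39.59677
PV of perpetuity: 39.59677 / (1+0.124)^6 = 19.63640
Total PV = 17.88709 + 19.63640 = 37.52350

$37.52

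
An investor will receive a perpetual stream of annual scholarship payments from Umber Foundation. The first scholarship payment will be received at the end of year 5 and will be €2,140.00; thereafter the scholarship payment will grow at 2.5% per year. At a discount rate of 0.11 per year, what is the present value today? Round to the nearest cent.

€16584.52

Value at end of year 4: C₁ / (r − g) = €2,140.00 / (0.11 − 0.025) = €25,176.4706
Discount to today: PV = €25,176.4706 / (1 + 0.11)^4 = €25,176.4706 / 1.518070 = €16,584.52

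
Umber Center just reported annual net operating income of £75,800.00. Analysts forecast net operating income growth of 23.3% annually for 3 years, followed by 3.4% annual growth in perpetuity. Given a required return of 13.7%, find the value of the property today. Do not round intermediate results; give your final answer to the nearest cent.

D_1 = 93461.40000
D_2 = 115237.90620
D_3 = 142088.33834
Terminal value at year 3: TV = D_3×(1+g_2)/(r−g_2) = 146919.34185/0.103 = 1426401.37717
P_0 = D_1/(1+r)^1 + D_2/(1+r)^2 + D_3/(1+r)^3 + TV/(1+r)^3
    = 82200.00000 + 89140.36939 + 96666.73304 + 970421.37824 = 1238428.48067

£1238428.48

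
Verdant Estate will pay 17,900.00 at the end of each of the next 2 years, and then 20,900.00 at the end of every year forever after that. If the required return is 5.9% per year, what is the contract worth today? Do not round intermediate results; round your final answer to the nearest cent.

PV of 2-year annuity: 17,900.00 × [1 − (1+0.059)^−2] / 0.059 = 32863.77567
Perpetuity value at year 2: 20,900.00 / 0.059 = 354237.28814
PV of perpetuity: 354237.28814 / (1+0.059)^2 = 315865.61710
Total PV = 32863.77567 + 315865.61710 = 348729.39277

348729.39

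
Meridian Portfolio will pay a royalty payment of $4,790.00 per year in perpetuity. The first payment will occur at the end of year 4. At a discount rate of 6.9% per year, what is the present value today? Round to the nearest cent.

Value at end of year 3: C / r = $4,790.00 / 0.069 = $69,420.2899
Discount to today: PV = $69,420.2899 / (1 + 0.069)^3 = $69,420.2899 / 1.221612 = $56,826.81

$56826.81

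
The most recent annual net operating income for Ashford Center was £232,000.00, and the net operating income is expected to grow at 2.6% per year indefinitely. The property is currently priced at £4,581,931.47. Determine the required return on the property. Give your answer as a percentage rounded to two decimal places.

7.80%

D₁ = £232,000.00 × 1.026 = £238,032.0000
P = D₁/(r − g) ⇒ r = D₁/P + g = £238,032.0000/£4,581,931.47 + 0.026 = 0.051950 + 0.026 = 0.077950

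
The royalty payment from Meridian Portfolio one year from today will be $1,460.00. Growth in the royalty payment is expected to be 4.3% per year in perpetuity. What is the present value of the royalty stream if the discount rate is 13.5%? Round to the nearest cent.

Growing perpetuity: P = D₁ / (r − g) = $1,460.0000 / (0.135 − 0.043) = $15,869.57

$15869.57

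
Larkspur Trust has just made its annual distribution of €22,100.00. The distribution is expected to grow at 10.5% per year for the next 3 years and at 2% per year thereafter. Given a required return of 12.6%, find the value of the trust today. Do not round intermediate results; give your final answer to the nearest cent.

€264840.10

D_1 = 24420.50000
D_2 = 26984.65250
D_3 = 29818.04101
Terminal value at year 3: TV = D_3×(1+g_2)/(r−g_2) = 30414.40183/0.106 = 286928.31918
P_0 = D_1/(1+r)^1 + D_2/(1+r)^2 + D_3/(1+r)^3 + TV/(1+r)^3
    = 21687.83304 + 21283.35303 + 20886.41660 + 200982.49937 = 264840.10203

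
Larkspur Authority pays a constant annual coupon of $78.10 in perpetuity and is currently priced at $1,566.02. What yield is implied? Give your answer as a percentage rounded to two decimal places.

4.99%

P = C/r ⇒ r = C/P = $78.10/$1,566.02 = 0.049872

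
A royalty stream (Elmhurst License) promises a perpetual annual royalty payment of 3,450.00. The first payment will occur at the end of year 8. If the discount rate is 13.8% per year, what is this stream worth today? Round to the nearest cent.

Value at end of year 7: C / r = 3,450.00 / 0.138 = 25,000.0000
Discount to today: PV = 25,000.0000 / (1 + 0.138)^7 = 25,000.0000 / 2.471700 = 10,114.49

10114.49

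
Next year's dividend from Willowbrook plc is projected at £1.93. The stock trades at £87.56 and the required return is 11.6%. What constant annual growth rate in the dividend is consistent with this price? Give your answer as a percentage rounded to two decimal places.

P = D₁/(r−g) ⇒ g = r − D₁/P = 0.116 − £1.93/£87.56 = 0.093958

9.40%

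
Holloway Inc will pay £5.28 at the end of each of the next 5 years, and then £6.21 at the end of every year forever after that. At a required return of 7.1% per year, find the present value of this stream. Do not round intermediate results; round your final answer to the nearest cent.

£83.66

PV of 5-year annuity: £5.28 × [1 − (1+0.071)^−5] / 0.071 = 21.59120
Perpetuity value at year 5: £6.21 / 0.071 = 87.46479
PV of perpetuity: 87.46479 / (1+0.071)^5 = 62.07059
Total PV = 21.59120 + 62.07059 = 83.66179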